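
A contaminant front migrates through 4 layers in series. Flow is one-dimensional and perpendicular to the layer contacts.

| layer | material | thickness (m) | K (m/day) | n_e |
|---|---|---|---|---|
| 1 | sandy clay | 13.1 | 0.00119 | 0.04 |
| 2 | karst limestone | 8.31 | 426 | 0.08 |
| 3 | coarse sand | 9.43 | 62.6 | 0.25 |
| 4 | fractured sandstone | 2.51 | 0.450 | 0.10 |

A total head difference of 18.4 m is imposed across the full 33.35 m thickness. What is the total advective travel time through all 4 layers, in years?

With flow normal to the layers, continuity requires the same specific discharge q through every layer.
Σ(b_i/K_i) = 13.1/0.00119 + 8.31/426 + 9.43/62.6 + 2.51/0.450 = 11014 d.
q = Δh / Σ(b_i/K_i) = 18.4 / 11014 = 0.001671 m/day.
In each layer the seepage velocity is v_i = q/n_i, so the layer transit time is t_i = b_i·n_i / q:
  layer 1 (sandy clay): t_1 = 13.1 × 0.04 / 0.001671 = 313.7 d
  layer 2 (karst limestone): t_2 = 8.31 × 0.08 / 0.001671 = 397.9 d
  layer 3 (coarse sand): t_3 = 9.43 × 0.25 / 0.001671 = 1411 d
  layer 4 (fractured sandstone): t_4 = 2.51 × 0.10 / 0.001671 = 150.2 d
Total t = Σ t_i = 2273 days = 6.223 years.

6.22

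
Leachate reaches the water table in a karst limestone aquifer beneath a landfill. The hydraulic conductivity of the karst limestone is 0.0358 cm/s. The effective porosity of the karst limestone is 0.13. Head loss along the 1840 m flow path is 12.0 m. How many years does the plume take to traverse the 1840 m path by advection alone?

3.25

Convert K: 0.0358 cm/s × 864 = 30.93 m/day.
Hydraulic gradient i = Δh / L = 12.0 / 1840 = 0.006522.
Darcy flux q = K · i = 30.93 × 0.006522 = 0.2017 m/day.
Seepage velocity v = q / n_e = 0.2017 / 0.13 = 1.552 m/day.
Travel time t = L / v = 1840 / 1.552 = 1186 days = 3.246 years.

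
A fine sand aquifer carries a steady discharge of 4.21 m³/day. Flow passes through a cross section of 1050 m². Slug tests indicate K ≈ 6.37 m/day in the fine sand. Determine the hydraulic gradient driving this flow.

0.000629

From Q = K·A·i, i = Q / (K·A) = 4.21 / (6.370 × 1050) = 0.0006294.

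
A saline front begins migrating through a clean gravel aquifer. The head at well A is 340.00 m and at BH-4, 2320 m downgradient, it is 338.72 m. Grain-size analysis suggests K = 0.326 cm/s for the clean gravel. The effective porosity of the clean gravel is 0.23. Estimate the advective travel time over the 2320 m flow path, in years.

9.40

Convert K: 0.326 cm/s × 864 = 281.7 m/day.
Hydraulic gradient i = (340.00 − 338.72) / 2320 = 1.28 / 2320 = 0.0005517.
Darcy flux q = K · i = 281.7 × 0.0005517 = 0.1554 m/day.
Seepage velocity v = q / n_e = 0.1554 / 0.23 = 0.6757 m/day.
Travel time t = L / v = 2320 / 0.6757 = 3434 days = 9.401 years.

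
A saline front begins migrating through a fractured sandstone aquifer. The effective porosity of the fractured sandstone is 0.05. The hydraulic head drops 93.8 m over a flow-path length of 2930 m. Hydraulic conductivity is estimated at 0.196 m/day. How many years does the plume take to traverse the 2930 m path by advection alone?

Hydraulic gradient i = Δh / L = 93.8 / 2930 = 0.03201.
Darcy flux q = K · i = 0.1960 × 0.03201 = 0.006275 m/day.
Seepage velocity v = q / n_e = 0.006275 / 0.05 = 0.1255 m/day.
Travel time t = L / v = 2930 / 0.1255 = 23348 days = 63.92 years.

63.9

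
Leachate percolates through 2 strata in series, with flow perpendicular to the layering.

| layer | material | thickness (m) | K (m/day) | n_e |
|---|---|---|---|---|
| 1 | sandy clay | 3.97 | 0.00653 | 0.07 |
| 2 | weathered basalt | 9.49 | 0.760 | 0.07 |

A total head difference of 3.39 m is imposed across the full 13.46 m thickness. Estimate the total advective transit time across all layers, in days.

172

With flow normal to the layers, continuity requires the same specific discharge q through every layer.
Σ(b_i/K_i) = 3.97/0.00653 + 9.49/0.760 = 620.5 d.
q = Δh / Σ(b_i/K_i) = 3.39 / 620.5 = 0.005464 m/day.
In each layer the seepage velocity is v_i = q/n_i, so the layer transit time is t_i = b_i·n_i / q:
  layer 1 (sandy clay): t_1 = 3.97 × 0.07 / 0.005464 = 50.86 d
  layer 2 (weathered basalt): t_2 = 9.49 × 0.07 / 0.005464 = 121.6 d
Total t = Σ t_i = 172.4 days.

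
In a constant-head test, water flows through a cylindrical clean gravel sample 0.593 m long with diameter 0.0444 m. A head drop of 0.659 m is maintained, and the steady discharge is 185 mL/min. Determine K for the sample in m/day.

Cross-sectional area A = π·(d/2)² = π × (0.0444/2)² = 0.001548 m².
Convert discharge: 185 mL/min = 3.083e-06 m³/s.
Darcy's law rearranged: K = Q·L / (A·Δh) = 3.083e-06 × 0.593 / (0.001548 × 0.659) = 0.001792 m/s = 154.8 m/day.

155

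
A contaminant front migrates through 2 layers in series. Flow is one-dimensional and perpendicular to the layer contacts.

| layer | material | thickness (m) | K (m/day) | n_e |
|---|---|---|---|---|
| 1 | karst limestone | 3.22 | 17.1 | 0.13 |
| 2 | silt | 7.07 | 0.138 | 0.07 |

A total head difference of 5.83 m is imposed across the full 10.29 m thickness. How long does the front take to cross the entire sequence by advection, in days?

With flow normal to the layers, continuity requires the same specific discharge q through every layer.
Σ(b_i/K_i) = 3.22/17.1 + 7.07/0.138 = 51.42 d.
q = Δh / Σ(b_i/K_i) = 5.83 / 51.42 = 0.1134 m/day.
In each layer the seepage velocity is v_i = q/n_i, so the layer transit time is t_i = b_i·n_i / q:
  layer 1 (karst limestone): t_1 = 3.22 × 0.13 / 0.1134 = 3.692 d
  layer 2 (silt): t_2 = 7.07 × 0.07 / 0.1134 = 4.365 d
Total t = Σ t_i = 8.057 days.

8.06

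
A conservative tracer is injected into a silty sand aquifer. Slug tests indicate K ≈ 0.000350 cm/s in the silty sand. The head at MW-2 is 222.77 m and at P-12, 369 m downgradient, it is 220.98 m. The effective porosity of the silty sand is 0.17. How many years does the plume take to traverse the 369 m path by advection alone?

Convert K: 0.000350 cm/s × 864 = 0.3024 m/day.
Hydraulic gradient i = (222.77 − 220.98) / 369 = 1.79 / 369 = 0.004851.
Darcy flux q = K · i = 0.3024 × 0.004851 = 0.001467 m/day.
Seepage velocity v = q / n_e = 0.001467 / 0.17 = 0.008629 m/day.
Travel time t = L / v = 369 / 0.008629 = 42763 days = 117.1 years.

117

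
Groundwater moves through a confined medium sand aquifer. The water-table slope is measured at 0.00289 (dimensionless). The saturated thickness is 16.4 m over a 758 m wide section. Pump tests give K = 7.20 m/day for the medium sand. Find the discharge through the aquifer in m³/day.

Cross-sectional area A = 758 × 16.4 = 12431 m².
Hydraulic gradient i = 0.00289.
Darcy's law: Q = K · A · i = 7.200 × 12431 × 0.002890 = 258.7 m³/day.

259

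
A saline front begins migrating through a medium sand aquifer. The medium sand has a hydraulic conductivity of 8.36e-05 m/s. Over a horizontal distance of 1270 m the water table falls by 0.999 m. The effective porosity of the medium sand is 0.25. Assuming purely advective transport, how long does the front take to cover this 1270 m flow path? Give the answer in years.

153

Convert K: 8.36e-05 m/s × 86400 = 7.223 m/day.
Hydraulic gradient i = Δh / L = 0.999 / 1270 = 0.0007866.
Darcy flux q = K · i = 7.223 × 0.0007866 = 0.005682 m/day.
Seepage velocity v = q / n_e = 0.005682 / 0.25 = 0.02273 m/day.
Travel time t = L / v = 1270 / 0.02273 = 55881 days = 153.0 years.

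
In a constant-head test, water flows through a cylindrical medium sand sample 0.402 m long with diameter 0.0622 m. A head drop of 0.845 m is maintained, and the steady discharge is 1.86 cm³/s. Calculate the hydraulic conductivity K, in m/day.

Cross-sectional area A = π·(d/2)² = π × (0.0622/2)² = 0.003039 m².
Convert discharge: 1.86 cm³/s = 1.860e-06 m³/s.
Darcy's law rearranged: K = Q·L / (A·Δh) = 1.860e-06 × 0.402 / (0.003039 × 0.845) = 0.0002912 m/s = 25.16 m/day.

25.2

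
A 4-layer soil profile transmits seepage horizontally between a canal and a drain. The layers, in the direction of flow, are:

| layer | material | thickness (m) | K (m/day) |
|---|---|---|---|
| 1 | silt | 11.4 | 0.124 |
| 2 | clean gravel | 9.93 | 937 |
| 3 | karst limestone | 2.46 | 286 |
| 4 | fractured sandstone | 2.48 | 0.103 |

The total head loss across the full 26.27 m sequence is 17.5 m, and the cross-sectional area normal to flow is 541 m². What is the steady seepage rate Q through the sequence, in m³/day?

81.6

Flow is perpendicular to layering, so the layers act in series and the equivalent K is the thickness-weighted harmonic mean.
Total thickness L = 11.4 + 9.93 + 2.46 + 2.48 = 26.27 m.
Σ(b_i/K_i) = 11.4/0.124 + 9.93/937 + 2.46/286 + 2.48/0.103 = 116.0 d.
K_eq = L / Σ(b_i/K_i) = 26.27 / 116.0 = 0.2264 m/day.
Q = K_eq · A · (Δh/L) = 0.2264 × 541 × (17.5/26.27) = 81.59 m³/day.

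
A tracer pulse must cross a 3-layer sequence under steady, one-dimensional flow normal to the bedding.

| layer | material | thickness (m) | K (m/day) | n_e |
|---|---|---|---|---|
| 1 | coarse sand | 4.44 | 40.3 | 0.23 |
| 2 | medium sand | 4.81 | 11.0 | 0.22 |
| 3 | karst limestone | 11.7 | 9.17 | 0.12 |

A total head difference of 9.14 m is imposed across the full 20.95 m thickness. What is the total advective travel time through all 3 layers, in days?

With flow normal to the layers, continuity requires the same specific discharge q through every layer.
Σ(b_i/K_i) = 4.44/40.3 + 4.81/11.0 + 11.7/9.17 = 1.823 d.
q = Δh / Σ(b_i/K_i) = 9.14 / 1.823 = 5.013 m/day.
In each layer the seepage velocity is v_i = q/n_i, so the layer transit time is t_i = b_i·n_i / q:
  layer 1 (coarse sand): t_1 = 4.44 × 0.23 / 5.013 = 0.2037 d
  layer 2 (medium sand): t_2 = 4.81 × 0.22 / 5.013 = 0.2111 d
  layer 3 (karst limestone): t_3 = 11.7 × 0.12 / 5.013 = 0.2801 d
Total t = Σ t_i = 0.6949 days.

0.695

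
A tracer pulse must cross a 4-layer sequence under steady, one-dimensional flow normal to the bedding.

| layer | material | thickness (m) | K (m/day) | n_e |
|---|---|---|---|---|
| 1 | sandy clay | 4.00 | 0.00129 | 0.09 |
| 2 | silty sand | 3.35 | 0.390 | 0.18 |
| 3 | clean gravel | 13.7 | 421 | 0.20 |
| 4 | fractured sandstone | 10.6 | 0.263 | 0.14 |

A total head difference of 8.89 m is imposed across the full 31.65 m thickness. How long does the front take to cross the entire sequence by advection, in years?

5.03

With flow normal to the layers, continuity requires the same specific discharge q through every layer.
Σ(b_i/K_i) = 4.00/0.00129 + 3.35/0.390 + 13.7/421 + 10.6/0.263 = 3150 d.
q = Δh / Σ(b_i/K_i) = 8.89 / 3150 = 0.002822 m/day.
In each layer the seepage velocity is v_i = q/n_i, so the layer transit time is t_i = b_i·n_i / q:
  layer 1 (sandy clay): t_1 = 4.00 × 0.09 / 0.002822 = 127.5 d
  layer 2 (silty sand): t_2 = 3.35 × 0.18 / 0.002822 = 213.6 d
  layer 3 (clean gravel): t_3 = 13.7 × 0.20 / 0.002822 = 970.8 d
  layer 4 (fractured sandstone): t_4 = 10.6 × 0.14 / 0.002822 = 525.8 d
Total t = Σ t_i = 1838 days = 5.031 years.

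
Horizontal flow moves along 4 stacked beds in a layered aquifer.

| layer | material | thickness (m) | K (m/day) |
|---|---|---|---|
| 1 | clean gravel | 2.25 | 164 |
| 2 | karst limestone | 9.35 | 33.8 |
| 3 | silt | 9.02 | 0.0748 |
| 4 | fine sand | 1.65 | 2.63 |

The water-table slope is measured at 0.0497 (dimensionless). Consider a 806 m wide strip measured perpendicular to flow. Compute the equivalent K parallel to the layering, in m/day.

31.0

Flow is parallel to layering, so each bed carries its own Darcy discharge and the transmissivities add.
Σ(K_i·b_i) = 164×2.25 + 33.8×9.35 + 0.0748×9.02 + 2.63×1.65 = 690.0 m²/day.
Total thickness b = 22.27 m, so K_eq = Σ(K_i·b_i)/b = 30.99 m/day.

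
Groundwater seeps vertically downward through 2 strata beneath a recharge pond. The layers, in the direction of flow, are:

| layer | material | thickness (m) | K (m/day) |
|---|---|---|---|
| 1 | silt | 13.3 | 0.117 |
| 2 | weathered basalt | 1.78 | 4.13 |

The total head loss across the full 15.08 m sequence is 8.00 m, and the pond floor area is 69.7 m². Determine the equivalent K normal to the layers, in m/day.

Flow is perpendicular to layering, so the layers act in series and the equivalent K is the thickness-weighted harmonic mean.
Total thickness L = 13.3 + 1.78 = 15.08 m.
Σ(b_i/K_i) = 13.3/0.117 + 1.78/4.13 = 114.1 d.
K_eq = L / Σ(b_i/K_i) = 15.08 / 114.1 = 0.1322 m/day.

0.132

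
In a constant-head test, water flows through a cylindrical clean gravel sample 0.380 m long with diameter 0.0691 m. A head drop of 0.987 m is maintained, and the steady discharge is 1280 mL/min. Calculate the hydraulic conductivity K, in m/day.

Cross-sectional area A = π·(d/2)² = π × (0.0691/2)² = 0.003750 m².
Convert discharge: 1280 mL/min = 2.133e-05 m³/s.
Darcy's law rearranged: K = Q·L / (A·Δh) = 2.133e-05 × 0.380 / (0.003750 × 0.987) = 0.002190 m/s = 189.2 m/day.

189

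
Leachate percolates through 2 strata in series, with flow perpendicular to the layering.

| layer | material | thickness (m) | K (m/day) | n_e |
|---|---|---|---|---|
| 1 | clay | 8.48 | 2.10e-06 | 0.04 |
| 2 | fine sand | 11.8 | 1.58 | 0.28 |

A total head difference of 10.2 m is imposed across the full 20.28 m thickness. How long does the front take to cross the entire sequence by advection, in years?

3950

With flow normal to the layers, continuity requires the same specific discharge q through every layer.
Σ(b_i/K_i) = 8.48/2.10e-06 + 11.8/1.58 = 4.038e+06 d.
q = Δh / Σ(b_i/K_i) = 10.2 / 4.038e+06 = 2.526e-06 m/day.
In each layer the seepage velocity is v_i = q/n_i, so the layer transit time is t_i = b_i·n_i / q:
  layer 1 (clay): t_1 = 8.48 × 0.04 / 2.526e-06 = 1.343e+05 d
  layer 2 (fine sand): t_2 = 11.8 × 0.28 / 2.526e-06 = 1.308e+06 d
Total t = Σ t_i = 1.442e+06 days = 3949 years.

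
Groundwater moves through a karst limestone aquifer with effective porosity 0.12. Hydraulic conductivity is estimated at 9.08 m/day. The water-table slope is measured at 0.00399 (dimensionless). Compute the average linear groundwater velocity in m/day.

0.302

Hydraulic gradient i = 0.00399.
Darcy flux q = K · i = 9.080 × 0.003990 = 0.03623 m/day.
Seepage velocity v = q / n_e = 0.03623 / 0.12 = 0.3019 m/day.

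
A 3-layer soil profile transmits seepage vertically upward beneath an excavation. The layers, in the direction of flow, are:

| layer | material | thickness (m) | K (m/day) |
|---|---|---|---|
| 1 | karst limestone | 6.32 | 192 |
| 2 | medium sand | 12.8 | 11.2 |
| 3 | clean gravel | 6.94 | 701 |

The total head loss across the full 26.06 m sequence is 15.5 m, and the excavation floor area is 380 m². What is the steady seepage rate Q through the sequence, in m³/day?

4970

Flow is perpendicular to layering, so the layers act in series and the equivalent K is the thickness-weighted harmonic mean.
Total thickness L = 6.32 + 12.8 + 6.94 = 26.06 m.
Σ(b_i/K_i) = 6.32/192 + 12.8/11.2 + 6.94/701 = 1.186 d.
K_eq = L / Σ(b_i/K_i) = 26.06 / 1.186 = 21.98 m/day.
Q = K_eq · A · (Δh/L) = 21.98 × 380 × (15.5/26.06) = 4968 m³/day.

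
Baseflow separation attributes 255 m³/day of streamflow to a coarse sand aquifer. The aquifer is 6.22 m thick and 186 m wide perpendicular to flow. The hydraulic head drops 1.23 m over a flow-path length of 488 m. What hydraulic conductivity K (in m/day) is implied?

Cross-sectional area A = 186 × 6.22 = 1157 m².
Hydraulic gradient i = Δh / L = 1.23 / 488 = 0.002520.
From Q = K·A·i, K = Q / (A·i) = 255 / (1157 × 0.002520) = 87.45 m/day.

87.4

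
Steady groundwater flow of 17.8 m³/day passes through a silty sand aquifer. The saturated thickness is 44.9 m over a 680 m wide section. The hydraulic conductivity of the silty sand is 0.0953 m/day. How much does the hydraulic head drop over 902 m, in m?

Cross-sectional area A = 680 × 44.9 = 30532 m².
From Q = K·A·i, i = Q / (K·A) = 17.8 / (0.09530 × 30532) = 0.006117.
Head loss Δh = i · L = 0.006117 × 902 = 5.518 m.

5.52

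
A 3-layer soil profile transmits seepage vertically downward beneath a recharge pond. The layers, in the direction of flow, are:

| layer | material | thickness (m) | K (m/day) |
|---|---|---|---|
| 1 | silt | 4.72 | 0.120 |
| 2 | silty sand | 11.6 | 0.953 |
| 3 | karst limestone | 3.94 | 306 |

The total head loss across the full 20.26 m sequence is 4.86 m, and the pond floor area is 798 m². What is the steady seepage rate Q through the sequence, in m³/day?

75.3

Flow is perpendicular to layering, so the layers act in series and the equivalent K is the thickness-weighted harmonic mean.
Total thickness L = 4.72 + 11.6 + 3.94 = 20.26 m.
Σ(b_i/K_i) = 4.72/0.120 + 11.6/0.953 + 3.94/306 = 51.52 d.
K_eq = L / Σ(b_i/K_i) = 20.26 / 51.52 = 0.3933 m/day.
Q = K_eq · A · (Δh/L) = 0.3933 × 798 × (4.86/20.26) = 75.28 m³/day.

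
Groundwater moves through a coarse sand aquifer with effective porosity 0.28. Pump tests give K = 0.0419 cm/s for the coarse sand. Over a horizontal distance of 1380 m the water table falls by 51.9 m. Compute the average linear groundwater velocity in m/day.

4.86

Convert K: 0.0419 cm/s × 864 = 36.20 m/day.
Hydraulic gradient i = Δh / L = 51.9 / 1380 = 0.03761.
Darcy flux q = K · i = 36.20 × 0.03761 = 1.361 m/day.
Seepage velocity v = q / n_e = 1.361 / 0.28 = 4.862 m/day.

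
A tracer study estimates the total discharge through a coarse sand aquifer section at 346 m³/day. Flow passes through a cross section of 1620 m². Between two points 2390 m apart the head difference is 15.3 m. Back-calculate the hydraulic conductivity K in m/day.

33.4

Hydraulic gradient i = Δh / L = 15.3 / 2390 = 0.006402.
From Q = K·A·i, K = Q / (A·i) = 346 / (1620 × 0.006402) = 33.36 m/day.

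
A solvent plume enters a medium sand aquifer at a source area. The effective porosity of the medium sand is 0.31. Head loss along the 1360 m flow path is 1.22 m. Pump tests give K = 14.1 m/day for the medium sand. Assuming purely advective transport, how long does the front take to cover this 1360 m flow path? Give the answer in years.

91.3

Hydraulic gradient i = Δh / L = 1.22 / 1360 = 0.0008971.
Darcy flux q = K · i = 14.10 × 0.0008971 = 0.01265 m/day.
Seepage velocity v = q / n_e = 0.01265 / 0.31 = 0.04080 m/day.
Travel time t = L / v = 1360 / 0.04080 = 33332 days = 91.26 years.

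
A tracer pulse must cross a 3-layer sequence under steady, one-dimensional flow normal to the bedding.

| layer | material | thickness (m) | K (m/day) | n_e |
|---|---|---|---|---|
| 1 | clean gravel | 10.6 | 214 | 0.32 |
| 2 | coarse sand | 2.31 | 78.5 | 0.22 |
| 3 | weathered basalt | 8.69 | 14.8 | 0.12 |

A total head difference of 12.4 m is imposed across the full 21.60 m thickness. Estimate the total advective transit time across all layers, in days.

0.266

With flow normal to the layers, continuity requires the same specific discharge q through every layer.
Σ(b_i/K_i) = 10.6/214 + 2.31/78.5 + 8.69/14.8 = 0.6661 d.
q = Δh / Σ(b_i/K_i) = 12.4 / 0.6661 = 18.62 m/day.
In each layer the seepage velocity is v_i = q/n_i, so the layer transit time is t_i = b_i·n_i / q:
  layer 1 (clean gravel): t_1 = 10.6 × 0.32 / 18.62 = 0.1822 d
  layer 2 (coarse sand): t_2 = 2.31 × 0.22 / 18.62 = 0.02730 d
  layer 3 (weathered basalt): t_3 = 8.69 × 0.12 / 18.62 = 0.05602 d
Total t = Σ t_i = 0.2655 days.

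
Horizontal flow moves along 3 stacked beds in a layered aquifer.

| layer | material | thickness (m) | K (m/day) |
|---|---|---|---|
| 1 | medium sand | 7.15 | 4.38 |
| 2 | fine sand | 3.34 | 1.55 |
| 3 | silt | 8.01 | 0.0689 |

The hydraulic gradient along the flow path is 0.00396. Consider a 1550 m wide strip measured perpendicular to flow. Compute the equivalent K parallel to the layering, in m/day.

2.00

Flow is parallel to layering, so each bed carries its own Darcy discharge and the transmissivities add.
Σ(K_i·b_i) = 4.38×7.15 + 1.55×3.34 + 0.0689×8.01 = 37.05 m²/day.
Total thickness b = 18.50 m, so K_eq = Σ(K_i·b_i)/b = 2.002 m/day.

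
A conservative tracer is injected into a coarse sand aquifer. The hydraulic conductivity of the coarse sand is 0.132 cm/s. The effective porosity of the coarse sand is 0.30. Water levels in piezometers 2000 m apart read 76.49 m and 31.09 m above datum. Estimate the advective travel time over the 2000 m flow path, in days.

Convert K: 0.132 cm/s × 864 = 114.0 m/day.
Hydraulic gradient i = (76.49 − 31.09) / 2000 = 45.4 / 2000 = 0.02270.
Darcy flux q = K · i = 114.0 × 0.02270 = 2.589 m/day.
Seepage velocity v = q / n_e = 2.589 / 0.30 = 8.630 m/day.
Travel time t = L / v = 2000 / 8.630 = 231.8 days.

232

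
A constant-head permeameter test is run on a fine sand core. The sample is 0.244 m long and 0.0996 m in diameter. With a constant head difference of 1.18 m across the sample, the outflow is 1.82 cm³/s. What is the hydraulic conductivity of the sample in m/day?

4.17

Cross-sectional area A = π·(d/2)² = π × (0.0996/2)² = 0.007791 m².
Convert discharge: 1.82 cm³/s = 1.820e-06 m³/s.
Darcy's law rearranged: K = Q·L / (A·Δh) = 1.820e-06 × 0.244 / (0.007791 × 1.18) = 4.830e-05 m/s = 4.173 m/day.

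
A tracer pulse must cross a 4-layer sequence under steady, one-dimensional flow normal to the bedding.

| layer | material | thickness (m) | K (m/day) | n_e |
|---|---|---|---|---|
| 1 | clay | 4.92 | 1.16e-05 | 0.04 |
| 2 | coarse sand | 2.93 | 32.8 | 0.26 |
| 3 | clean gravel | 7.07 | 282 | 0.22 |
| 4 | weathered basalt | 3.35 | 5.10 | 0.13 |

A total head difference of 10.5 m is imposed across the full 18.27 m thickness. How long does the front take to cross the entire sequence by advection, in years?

With flow normal to the layers, continuity requires the same specific discharge q through every layer.
Σ(b_i/K_i) = 4.92/1.16e-05 + 2.93/32.8 + 7.07/282 + 3.35/5.10 = 4.241e+05 d.
q = Δh / Σ(b_i/K_i) = 10.5 / 4.241e+05 = 2.476e-05 m/day.
In each layer the seepage velocity is v_i = q/n_i, so the layer transit time is t_i = b_i·n_i / q:
  layer 1 (clay): t_1 = 4.92 × 0.04 / 2.476e-05 = 7950 d
  layer 2 (coarse sand): t_2 = 2.93 × 0.26 / 2.476e-05 = 30772 d
  layer 3 (clean gravel): t_3 = 7.07 × 0.22 / 2.476e-05 = 62829 d
  layer 4 (weathered basalt): t_4 = 3.35 × 0.13 / 2.476e-05 = 17592 d
Total t = Σ t_i = 1.191e+05 days = 326.2 years.

326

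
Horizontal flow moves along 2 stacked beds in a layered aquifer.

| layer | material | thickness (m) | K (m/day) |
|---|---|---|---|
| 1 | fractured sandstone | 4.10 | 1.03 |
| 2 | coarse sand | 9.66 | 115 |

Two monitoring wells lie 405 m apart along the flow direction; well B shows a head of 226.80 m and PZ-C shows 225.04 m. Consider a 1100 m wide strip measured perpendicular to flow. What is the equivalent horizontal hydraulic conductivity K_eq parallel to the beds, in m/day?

Flow is parallel to layering, so each bed carries its own Darcy discharge and the transmissivities add.
Σ(K_i·b_i) = 1.03×4.10 + 115×9.66 = 1115 m²/day.
Total thickness b = 13.76 m, so K_eq = Σ(K_i·b_i)/b = 81.04 m/day.

81.0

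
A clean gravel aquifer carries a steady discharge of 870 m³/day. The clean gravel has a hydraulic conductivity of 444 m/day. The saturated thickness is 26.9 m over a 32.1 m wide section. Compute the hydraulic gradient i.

Cross-sectional area A = 32.1 × 26.9 = 863.5 m².
From Q = K·A·i, i = Q / (K·A) = 870 / (444.0 × 863.5) = 0.002269.

0.00227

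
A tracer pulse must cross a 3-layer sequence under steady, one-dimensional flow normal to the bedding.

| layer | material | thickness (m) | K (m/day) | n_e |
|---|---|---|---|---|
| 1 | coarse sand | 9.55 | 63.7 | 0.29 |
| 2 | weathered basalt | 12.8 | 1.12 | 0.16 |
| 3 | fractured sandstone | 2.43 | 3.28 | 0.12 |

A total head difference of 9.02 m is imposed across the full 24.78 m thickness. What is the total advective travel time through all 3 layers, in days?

With flow normal to the layers, continuity requires the same specific discharge q through every layer.
Σ(b_i/K_i) = 9.55/63.7 + 12.8/1.12 + 2.43/3.28 = 12.32 d.
q = Δh / Σ(b_i/K_i) = 9.02 / 12.32 = 0.7322 m/day.
In each layer the seepage velocity is v_i = q/n_i, so the layer transit time is t_i = b_i·n_i / q:
  layer 1 (coarse sand): t_1 = 9.55 × 0.29 / 0.7322 = 3.783 d
  layer 2 (weathered basalt): t_2 = 12.8 × 0.16 / 0.7322 = 2.797 d
  layer 3 (fractured sandstone): t_3 = 2.43 × 0.12 / 0.7322 = 0.3983 d
Total t = Σ t_i = 6.978 days.

6.98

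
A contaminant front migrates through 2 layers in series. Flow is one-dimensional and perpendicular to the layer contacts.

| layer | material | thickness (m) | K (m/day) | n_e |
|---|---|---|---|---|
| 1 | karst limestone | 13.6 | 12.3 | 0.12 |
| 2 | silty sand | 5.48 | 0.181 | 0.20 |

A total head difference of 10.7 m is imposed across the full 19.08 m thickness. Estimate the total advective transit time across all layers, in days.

8.00

With flow normal to the layers, continuity requires the same specific discharge q through every layer.
Σ(b_i/K_i) = 13.6/12.3 + 5.48/0.181 = 31.38 d.
q = Δh / Σ(b_i/K_i) = 10.7 / 31.38 = 0.3410 m/day.
In each layer the seepage velocity is v_i = q/n_i, so the layer transit time is t_i = b_i·n_i / q:
  layer 1 (karst limestone): t_1 = 13.6 × 0.12 / 0.3410 = 4.786 d
  layer 2 (silty sand): t_2 = 5.48 × 0.20 / 0.3410 = 3.214 d
Total t = Σ t_i = 8.001 days.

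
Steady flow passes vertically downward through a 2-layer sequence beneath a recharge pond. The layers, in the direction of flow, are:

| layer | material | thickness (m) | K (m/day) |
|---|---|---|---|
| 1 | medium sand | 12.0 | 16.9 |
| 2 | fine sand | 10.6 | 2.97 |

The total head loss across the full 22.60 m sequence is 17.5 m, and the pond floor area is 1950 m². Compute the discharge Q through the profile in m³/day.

7970

Flow is perpendicular to layering, so the layers act in series and the equivalent K is the thickness-weighted harmonic mean.
Total thickness L = 12.0 + 10.6 = 22.60 m.
Σ(b_i/K_i) = 12.0/16.9 + 10.6/2.97 = 4.279 d.
K_eq = L / Σ(b_i/K_i) = 22.60 / 4.279 = 5.282 m/day.
Q = K_eq · A · (Δh/L) = 5.282 × 1950 × (17.5/22.60) = 7975 m³/day.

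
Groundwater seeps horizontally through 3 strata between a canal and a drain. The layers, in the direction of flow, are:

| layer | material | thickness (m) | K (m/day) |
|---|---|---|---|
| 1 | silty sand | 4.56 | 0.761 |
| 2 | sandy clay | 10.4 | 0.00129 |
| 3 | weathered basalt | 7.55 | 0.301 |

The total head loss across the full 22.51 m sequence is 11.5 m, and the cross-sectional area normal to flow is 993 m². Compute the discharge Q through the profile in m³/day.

Flow is perpendicular to layering, so the layers act in series and the equivalent K is the thickness-weighted harmonic mean.
Total thickness L = 4.56 + 10.4 + 7.55 = 22.51 m.
Σ(b_i/K_i) = 4.56/0.761 + 10.4/0.00129 + 7.55/0.301 = 8093 d.
K_eq = L / Σ(b_i/K_i) = 22.51 / 8093 = 0.002781 m/day.
Q = K_eq · A · (Δh/L) = 0.002781 × 993 × (11.5/22.51) = 1.411 m³/day.

1.41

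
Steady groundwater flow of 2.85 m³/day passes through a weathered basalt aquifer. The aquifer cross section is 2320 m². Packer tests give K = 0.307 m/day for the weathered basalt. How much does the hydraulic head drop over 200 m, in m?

From Q = K·A·i, i = Q / (K·A) = 2.85 / (0.3070 × 2320) = 0.004001.
Head loss Δh = i · L = 0.004001 × 200 = 0.8003 m.

0.800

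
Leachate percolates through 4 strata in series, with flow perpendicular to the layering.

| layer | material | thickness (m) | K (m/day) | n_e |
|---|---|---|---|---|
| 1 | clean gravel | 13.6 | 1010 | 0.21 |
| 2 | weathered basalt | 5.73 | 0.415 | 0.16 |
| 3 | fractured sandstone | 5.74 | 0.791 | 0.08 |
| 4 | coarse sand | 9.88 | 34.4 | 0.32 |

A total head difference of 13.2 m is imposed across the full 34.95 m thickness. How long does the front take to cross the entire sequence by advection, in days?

With flow normal to the layers, continuity requires the same specific discharge q through every layer.
Σ(b_i/K_i) = 13.6/1010 + 5.73/0.415 + 5.74/0.791 + 9.88/34.4 = 21.36 d.
q = Δh / Σ(b_i/K_i) = 13.2 / 21.36 = 0.6178 m/day.
In each layer the seepage velocity is v_i = q/n_i, so the layer transit time is t_i = b_i·n_i / q:
  layer 1 (clean gravel): t_1 = 13.6 × 0.21 / 0.6178 = 4.623 d
  layer 2 (weathered basalt): t_2 = 5.73 × 0.16 / 0.6178 = 1.484 d
  layer 3 (fractured sandstone): t_3 = 5.74 × 0.08 / 0.6178 = 0.7432 d
  layer 4 (coarse sand): t_4 = 9.88 × 0.32 / 0.6178 = 5.117 d
Total t = Σ t_i = 11.97 days.

12.0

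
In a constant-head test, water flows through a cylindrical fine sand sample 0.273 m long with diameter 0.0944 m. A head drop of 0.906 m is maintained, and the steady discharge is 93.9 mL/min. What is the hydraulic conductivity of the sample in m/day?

Cross-sectional area A = π·(d/2)² = π × (0.0944/2)² = 0.006999 m².
Convert discharge: 93.9 mL/min = 1.565e-06 m³/s.
Darcy's law rearranged: K = Q·L / (A·Δh) = 1.565e-06 × 0.273 / (0.006999 × 0.906) = 6.738e-05 m/s = 5.821 m/day.

5.82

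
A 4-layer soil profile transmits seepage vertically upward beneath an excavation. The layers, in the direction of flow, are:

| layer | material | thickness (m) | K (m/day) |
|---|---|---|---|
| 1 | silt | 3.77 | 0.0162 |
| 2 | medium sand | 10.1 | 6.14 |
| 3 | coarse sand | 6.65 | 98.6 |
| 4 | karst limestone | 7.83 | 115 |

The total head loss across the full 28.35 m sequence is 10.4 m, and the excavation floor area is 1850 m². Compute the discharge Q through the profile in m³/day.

Flow is perpendicular to layering, so the layers act in series and the equivalent K is the thickness-weighted harmonic mean.
Total thickness L = 3.77 + 10.1 + 6.65 + 7.83 = 28.35 m.
Σ(b_i/K_i) = 3.77/0.0162 + 10.1/6.14 + 6.65/98.6 + 7.83/115 = 234.5 d.
K_eq = L / Σ(b_i/K_i) = 28.35 / 234.5 = 0.1209 m/day.
Q = K_eq · A · (Δh/L) = 0.1209 × 1850 × (10.4/28.35) = 82.05 m³/day.

82.0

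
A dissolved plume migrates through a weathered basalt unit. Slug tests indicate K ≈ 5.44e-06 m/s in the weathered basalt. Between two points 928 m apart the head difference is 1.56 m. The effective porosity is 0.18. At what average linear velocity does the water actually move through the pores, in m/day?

0.00439

Convert K: 5.44e-06 m/s × 86400 = 0.4700 m/day.
Hydraulic gradient i = Δh / L = 1.56 / 928 = 0.001681.
Darcy flux q = K · i = 0.4700 × 0.001681 = 0.0007901 m/day.
Seepage velocity v = q / n_e = 0.0007901 / 0.18 = 0.004390 m/day.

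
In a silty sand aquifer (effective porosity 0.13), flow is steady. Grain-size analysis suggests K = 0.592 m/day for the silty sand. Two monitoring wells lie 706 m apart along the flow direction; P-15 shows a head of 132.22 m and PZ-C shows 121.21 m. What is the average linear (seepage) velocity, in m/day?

0.0710

Hydraulic gradient i = (132.22 − 121.21) / 706 = 11.01 / 706 = 0.01559.
Darcy flux q = K · i = 0.5920 × 0.01559 = 0.009232 m/day.
Seepage velocity v = q / n_e = 0.009232 / 0.13 = 0.07102 m/day.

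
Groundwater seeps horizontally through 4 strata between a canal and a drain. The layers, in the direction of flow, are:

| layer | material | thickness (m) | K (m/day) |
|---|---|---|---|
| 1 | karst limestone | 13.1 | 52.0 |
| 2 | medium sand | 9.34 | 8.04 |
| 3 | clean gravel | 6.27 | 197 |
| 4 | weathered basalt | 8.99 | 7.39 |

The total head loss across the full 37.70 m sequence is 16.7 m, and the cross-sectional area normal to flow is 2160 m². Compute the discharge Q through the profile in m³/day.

13600

Flow is perpendicular to layering, so the layers act in series and the equivalent K is the thickness-weighted harmonic mean.
Total thickness L = 13.1 + 9.34 + 6.27 + 8.99 = 37.70 m.
Σ(b_i/K_i) = 13.1/52.0 + 9.34/8.04 + 6.27/197 + 8.99/7.39 = 2.662 d.
K_eq = L / Σ(b_i/K_i) = 37.70 / 2.662 = 14.16 m/day.
Q = K_eq · A · (Δh/L) = 14.16 × 2160 × (16.7/37.70) = 13551 m³/day.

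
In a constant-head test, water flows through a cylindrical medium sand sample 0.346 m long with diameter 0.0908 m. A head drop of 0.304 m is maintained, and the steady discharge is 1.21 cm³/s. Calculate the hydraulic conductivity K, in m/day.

18.4

Cross-sectional area A = π·(d/2)² = π × (0.0908/2)² = 0.006475 m².
Convert discharge: 1.21 cm³/s = 1.210e-06 m³/s.
Darcy's law rearranged: K = Q·L / (A·Δh) = 1.210e-06 × 0.346 / (0.006475 × 0.304) = 0.0002127 m/s = 18.38 m/day.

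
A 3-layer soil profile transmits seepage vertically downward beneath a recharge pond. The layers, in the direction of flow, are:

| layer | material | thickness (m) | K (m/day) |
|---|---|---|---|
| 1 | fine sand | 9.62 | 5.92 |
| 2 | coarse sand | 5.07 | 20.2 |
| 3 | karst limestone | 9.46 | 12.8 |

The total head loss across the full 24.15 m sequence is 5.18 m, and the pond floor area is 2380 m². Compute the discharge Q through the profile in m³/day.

4710

Flow is perpendicular to layering, so the layers act in series and the equivalent K is the thickness-weighted harmonic mean.
Total thickness L = 9.62 + 5.07 + 9.46 = 24.15 m.
Σ(b_i/K_i) = 9.62/5.92 + 5.07/20.2 + 9.46/12.8 = 2.615 d.
K_eq = L / Σ(b_i/K_i) = 24.15 / 2.615 = 9.235 m/day.
Q = K_eq · A · (Δh/L) = 9.235 × 2380 × (5.18/24.15) = 4714 m³/day.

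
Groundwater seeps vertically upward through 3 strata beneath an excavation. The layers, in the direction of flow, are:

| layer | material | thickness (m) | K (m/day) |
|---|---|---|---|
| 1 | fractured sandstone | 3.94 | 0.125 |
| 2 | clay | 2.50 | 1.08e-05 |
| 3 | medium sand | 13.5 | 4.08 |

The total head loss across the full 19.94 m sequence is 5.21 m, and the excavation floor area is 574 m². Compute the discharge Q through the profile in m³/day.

0.0129

Flow is perpendicular to layering, so the layers act in series and the equivalent K is the thickness-weighted harmonic mean.
Total thickness L = 3.94 + 2.50 + 13.5 = 19.94 m.
Σ(b_i/K_i) = 3.94/0.125 + 2.50/1.08e-05 + 13.5/4.08 = 2.315e+05 d.
K_eq = L / Σ(b_i/K_i) = 19.94 / 2.315e+05 = 8.613e-05 m/day.
Q = K_eq · A · (Δh/L) = 8.613e-05 × 574 × (5.21/19.94) = 0.01292 m³/day.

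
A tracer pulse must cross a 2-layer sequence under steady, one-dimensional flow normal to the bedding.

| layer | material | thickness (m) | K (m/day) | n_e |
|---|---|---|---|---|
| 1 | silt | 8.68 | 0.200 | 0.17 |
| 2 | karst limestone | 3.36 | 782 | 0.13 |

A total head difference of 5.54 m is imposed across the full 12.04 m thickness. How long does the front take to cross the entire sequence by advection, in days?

With flow normal to the layers, continuity requires the same specific discharge q through every layer.
Σ(b_i/K_i) = 8.68/0.200 + 3.36/782 = 43.40 d.
q = Δh / Σ(b_i/K_i) = 5.54 / 43.40 = 0.1276 m/day.
In each layer the seepage velocity is v_i = q/n_i, so the layer transit time is t_i = b_i·n_i / q:
  layer 1 (silt): t_1 = 8.68 × 0.17 / 0.1276 = 11.56 d
  layer 2 (karst limestone): t_2 = 3.36 × 0.13 / 0.1276 = 3.422 d
Total t = Σ t_i = 14.98 days.

15.0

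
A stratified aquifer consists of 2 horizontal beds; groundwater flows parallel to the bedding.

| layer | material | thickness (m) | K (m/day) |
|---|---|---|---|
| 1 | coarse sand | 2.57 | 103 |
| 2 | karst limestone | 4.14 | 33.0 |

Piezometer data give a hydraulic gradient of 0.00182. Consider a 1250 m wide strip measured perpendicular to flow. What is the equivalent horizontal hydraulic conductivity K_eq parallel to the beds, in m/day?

Flow is parallel to layering, so each bed carries its own Darcy discharge and the transmissivities add.
Σ(K_i·b_i) = 103×2.57 + 33.0×4.14 = 401.3 m²/day.
Total thickness b = 6.710 m, so K_eq = Σ(K_i·b_i)/b = 59.81 m/day.

59.8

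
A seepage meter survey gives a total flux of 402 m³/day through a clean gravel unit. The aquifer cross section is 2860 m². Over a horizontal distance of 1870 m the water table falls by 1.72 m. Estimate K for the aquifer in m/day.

153

Hydraulic gradient i = Δh / L = 1.72 / 1870 = 0.0009198.
From Q = K·A·i, K = Q / (A·i) = 402 / (2860 × 0.0009198) = 152.8 m/day.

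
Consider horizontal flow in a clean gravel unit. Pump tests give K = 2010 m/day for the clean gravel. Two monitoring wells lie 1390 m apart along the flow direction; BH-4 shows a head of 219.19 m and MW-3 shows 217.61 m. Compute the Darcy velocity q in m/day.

2.28

Hydraulic gradient i = (219.19 − 217.61) / 1390 = 1.58 / 1390 = 0.001137.
Specific discharge q = K · i = 2010 × 0.001137 = 2.285 m/day.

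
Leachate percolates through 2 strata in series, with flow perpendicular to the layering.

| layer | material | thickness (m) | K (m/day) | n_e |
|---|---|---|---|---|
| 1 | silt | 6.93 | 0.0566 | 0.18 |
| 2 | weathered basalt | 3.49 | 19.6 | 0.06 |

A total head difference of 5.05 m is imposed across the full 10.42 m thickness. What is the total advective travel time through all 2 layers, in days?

With flow normal to the layers, continuity requires the same specific discharge q through every layer.
Σ(b_i/K_i) = 6.93/0.0566 + 3.49/19.6 = 122.6 d.
q = Δh / Σ(b_i/K_i) = 5.05 / 122.6 = 0.04119 m/day.
In each layer the seepage velocity is v_i = q/n_i, so the layer transit time is t_i = b_i·n_i / q:
  layer 1 (silt): t_1 = 6.93 × 0.18 / 0.04119 = 30.29 d
  layer 2 (weathered basalt): t_2 = 3.49 × 0.06 / 0.04119 = 5.084 d
Total t = Σ t_i = 35.37 days.

35.4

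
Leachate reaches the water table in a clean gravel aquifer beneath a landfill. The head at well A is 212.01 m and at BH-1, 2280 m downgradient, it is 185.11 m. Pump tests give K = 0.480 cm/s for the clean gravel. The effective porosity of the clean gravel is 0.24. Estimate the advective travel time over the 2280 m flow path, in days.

112

Convert K: 0.480 cm/s × 864 = 414.7 m/day.
Hydraulic gradient i = (212.01 − 185.11) / 2280 = 26.9 / 2280 = 0.01180.
Darcy flux q = K · i = 414.7 × 0.01180 = 4.893 m/day.
Seepage velocity v = q / n_e = 4.893 / 0.24 = 20.39 m/day.
Travel time t = L / v = 2280 / 20.39 = 111.8 days.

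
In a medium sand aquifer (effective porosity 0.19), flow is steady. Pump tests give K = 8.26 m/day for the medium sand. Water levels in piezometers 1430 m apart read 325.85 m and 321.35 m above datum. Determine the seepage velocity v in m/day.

Hydraulic gradient i = (325.85 − 321.35) / 1430 = 4.5 / 1430 = 0.003147.
Darcy flux q = K · i = 8.260 × 0.003147 = 0.02599 m/day.
Seepage velocity v = q / n_e = 0.02599 / 0.19 = 0.1368 m/day.

0.137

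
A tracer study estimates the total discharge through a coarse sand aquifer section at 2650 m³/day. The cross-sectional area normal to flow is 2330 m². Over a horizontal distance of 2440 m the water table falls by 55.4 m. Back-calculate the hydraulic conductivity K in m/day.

Hydraulic gradient i = Δh / L = 55.4 / 2440 = 0.02270.
From Q = K·A·i, K = Q / (A·i) = 2650 / (2330 × 0.02270) = 50.09 m/day.

50.1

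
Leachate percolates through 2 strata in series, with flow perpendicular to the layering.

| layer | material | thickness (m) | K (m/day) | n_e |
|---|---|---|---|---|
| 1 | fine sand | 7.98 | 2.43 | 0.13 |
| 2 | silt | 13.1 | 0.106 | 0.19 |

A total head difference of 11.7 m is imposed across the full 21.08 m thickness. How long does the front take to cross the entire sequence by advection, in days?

With flow normal to the layers, continuity requires the same specific discharge q through every layer.
Σ(b_i/K_i) = 7.98/2.43 + 13.1/0.106 = 126.9 d.
q = Δh / Σ(b_i/K_i) = 11.7 / 126.9 = 0.09222 m/day.
In each layer the seepage velocity is v_i = q/n_i, so the layer transit time is t_i = b_i·n_i / q:
  layer 1 (fine sand): t_1 = 7.98 × 0.13 / 0.09222 = 11.25 d
  layer 2 (silt): t_2 = 13.1 × 0.19 / 0.09222 = 26.99 d
Total t = Σ t_i = 38.24 days.

38.2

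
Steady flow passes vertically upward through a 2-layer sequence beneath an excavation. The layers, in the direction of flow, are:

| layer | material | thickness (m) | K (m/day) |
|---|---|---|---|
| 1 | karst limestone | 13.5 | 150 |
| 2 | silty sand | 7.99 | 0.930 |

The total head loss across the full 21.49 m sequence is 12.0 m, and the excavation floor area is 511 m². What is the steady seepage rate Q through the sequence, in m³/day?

Flow is perpendicular to layering, so the layers act in series and the equivalent K is the thickness-weighted harmonic mean.
Total thickness L = 13.5 + 7.99 = 21.49 m.
Σ(b_i/K_i) = 13.5/150 + 7.99/0.930 = 8.681 d.
K_eq = L / Σ(b_i/K_i) = 21.49 / 8.681 = 2.475 m/day.
Q = K_eq · A · (Δh/L) = 2.475 × 511 × (12.0/21.49) = 706.3 m³/day.

706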